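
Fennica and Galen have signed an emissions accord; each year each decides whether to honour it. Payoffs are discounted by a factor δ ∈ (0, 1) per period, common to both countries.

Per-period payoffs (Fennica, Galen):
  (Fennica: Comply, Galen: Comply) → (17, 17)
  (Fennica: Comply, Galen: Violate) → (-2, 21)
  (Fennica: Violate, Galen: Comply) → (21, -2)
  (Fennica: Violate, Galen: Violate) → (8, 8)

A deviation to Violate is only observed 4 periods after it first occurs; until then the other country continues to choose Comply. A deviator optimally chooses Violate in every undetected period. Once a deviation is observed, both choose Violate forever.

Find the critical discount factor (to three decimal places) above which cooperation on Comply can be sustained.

The best deviation is to choose Violate for all 4 undetected periods, earning 21 each, then 8 forever once detected.
Deviation value: 21(1−δ^4)/(1−δ) + 8δ^4/(1−δ); cooperation value: 17/(1−δ).
IC: 17 ≥ 21(1−δ^4) + 8δ^4 = 21 − 13δ^4.
So δ^4 ≥ 4/13, giving δ ≥ (4/13)^(1/4) ≈ 0.745.

0.745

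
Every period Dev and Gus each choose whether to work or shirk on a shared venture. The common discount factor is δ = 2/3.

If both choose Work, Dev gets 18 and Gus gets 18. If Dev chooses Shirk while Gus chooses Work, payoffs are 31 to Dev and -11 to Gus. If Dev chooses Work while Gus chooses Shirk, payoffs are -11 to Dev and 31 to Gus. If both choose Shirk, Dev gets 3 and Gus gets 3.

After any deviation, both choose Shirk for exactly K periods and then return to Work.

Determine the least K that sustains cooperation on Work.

2

IC: δ(1−δ^K)/(1−δ) ≥ (31−18)/(18−3) = 13/15.
With δ = 2/3: need 1 − δ^K ≥ 13/15·(1−2/3)/(2/3), i.e. δ^K ≤ 0.5667.
Since (2/3)^1 = 0.6667 and (2/3)^2 = 0.4444, the smallest such K is 2.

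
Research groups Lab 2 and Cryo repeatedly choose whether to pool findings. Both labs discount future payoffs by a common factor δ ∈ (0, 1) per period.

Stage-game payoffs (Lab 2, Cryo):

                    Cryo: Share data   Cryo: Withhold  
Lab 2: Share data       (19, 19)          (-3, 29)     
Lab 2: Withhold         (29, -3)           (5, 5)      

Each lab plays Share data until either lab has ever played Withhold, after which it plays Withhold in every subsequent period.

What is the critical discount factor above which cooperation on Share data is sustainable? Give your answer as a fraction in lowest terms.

5/12

One-period gain from deviating is 29 − 19 = 10. The loss is 19 − 5 = 14 in every subsequent period, with present value 14·δ/(1−δ).
Deviation is unprofitable when 14·δ/(1−δ) ≥ 10, i.e. δ/(1−δ) ≥ 5/7.
Equivalently δ ≥ 10/(10+14) = 5/12.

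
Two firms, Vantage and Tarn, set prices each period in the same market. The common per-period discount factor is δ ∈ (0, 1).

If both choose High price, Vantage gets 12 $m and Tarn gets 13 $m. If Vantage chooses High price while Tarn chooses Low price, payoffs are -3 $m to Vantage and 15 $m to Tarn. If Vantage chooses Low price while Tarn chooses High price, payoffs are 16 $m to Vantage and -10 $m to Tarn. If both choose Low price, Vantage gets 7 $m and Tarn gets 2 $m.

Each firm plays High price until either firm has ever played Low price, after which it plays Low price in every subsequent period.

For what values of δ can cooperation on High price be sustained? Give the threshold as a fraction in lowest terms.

4/9

Vantage: cooperation gives 12 each period; deviation gives 16 once then 7 forever.
  12/(1−δ) ≥ 16 + 7δ/(1−δ) ⇒ δ ≥ 4/9.
Tarn: cooperation gives 13 each period; deviation gives 15 once then 2 forever.
  δ ≥ 2/13.
Both must hold, so the binding constraint is Vantage's: δ ≥ 4/9.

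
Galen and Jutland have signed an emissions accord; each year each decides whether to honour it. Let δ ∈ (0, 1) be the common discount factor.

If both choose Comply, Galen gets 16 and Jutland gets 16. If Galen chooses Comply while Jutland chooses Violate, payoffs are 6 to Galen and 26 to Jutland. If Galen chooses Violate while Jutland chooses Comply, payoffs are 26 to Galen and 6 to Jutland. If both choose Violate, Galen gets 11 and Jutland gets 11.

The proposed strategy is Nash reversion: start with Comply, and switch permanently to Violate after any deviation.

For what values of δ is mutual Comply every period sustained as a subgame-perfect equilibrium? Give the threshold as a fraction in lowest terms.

2/3

Under grim trigger the critical discount factor is (T−C)/(T−P) with T = 26, C = 16, P = 11.
δ* = (26−16)/(26−11) = 10/15 = 2/3.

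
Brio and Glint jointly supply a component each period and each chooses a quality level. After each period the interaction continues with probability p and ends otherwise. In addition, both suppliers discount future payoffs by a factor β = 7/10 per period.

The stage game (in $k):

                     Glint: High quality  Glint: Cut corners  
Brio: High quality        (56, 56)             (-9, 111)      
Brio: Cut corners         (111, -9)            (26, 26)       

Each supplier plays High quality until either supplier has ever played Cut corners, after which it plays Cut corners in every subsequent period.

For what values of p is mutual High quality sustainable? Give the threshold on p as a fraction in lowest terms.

110/119

Expected continuation weight on next period's payoff is β·p = 7/10·p, which plays the role of the discount factor.
Cooperation requires 7/10·p ≥ (111−56)/(111−26) = 11/17, hence p ≥ 110/119.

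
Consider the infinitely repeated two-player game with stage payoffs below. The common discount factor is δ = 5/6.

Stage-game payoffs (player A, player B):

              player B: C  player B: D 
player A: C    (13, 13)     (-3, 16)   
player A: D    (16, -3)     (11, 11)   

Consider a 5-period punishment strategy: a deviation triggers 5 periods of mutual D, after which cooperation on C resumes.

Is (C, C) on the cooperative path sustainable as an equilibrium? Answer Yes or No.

Yes

A one-shot deviation gives 16 now, then 11 for 5 periods, then back to 13.
Gain from deviating: (16−13) today; loss: (13−11) in each of the next 5 periods.
No-deviation condition: (13−11)(δ+…+δ^5) ≥ 16−13, i.e. δ+…+δ^5 ≥ 3/2.
At δ = 5/6: δ+…+δ^5 = 2.9906 ≥ 1.5000.
So cooperation is sustainable.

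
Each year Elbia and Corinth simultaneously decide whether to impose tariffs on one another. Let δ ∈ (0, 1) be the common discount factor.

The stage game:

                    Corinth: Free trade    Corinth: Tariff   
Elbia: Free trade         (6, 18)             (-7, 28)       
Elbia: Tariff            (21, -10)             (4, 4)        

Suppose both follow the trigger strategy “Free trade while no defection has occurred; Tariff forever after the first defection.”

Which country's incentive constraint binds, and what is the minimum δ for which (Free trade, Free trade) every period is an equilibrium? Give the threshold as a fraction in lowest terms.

For Elbia: deviation gain 21−6 = 15, per-period punishment loss 6−4 = 2. IC gives δ ≥ 15/17.
For Corinth: gain 10, loss 14 per period, so δ ≥ 10/24 = 5/12.
The tighter constraint is Elbia's, so cooperation needs δ ≥ 15/17.

Elbia; δ ≥ 15/17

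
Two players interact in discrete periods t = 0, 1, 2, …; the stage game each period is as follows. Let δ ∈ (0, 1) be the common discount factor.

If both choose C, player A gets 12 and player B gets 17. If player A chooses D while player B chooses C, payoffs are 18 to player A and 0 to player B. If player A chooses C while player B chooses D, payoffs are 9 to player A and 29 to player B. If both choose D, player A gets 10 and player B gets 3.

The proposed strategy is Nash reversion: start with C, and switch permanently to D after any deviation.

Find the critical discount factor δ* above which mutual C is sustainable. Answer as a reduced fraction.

player A's threshold: (18−12)/(18−10) = 3/4.
player B's threshold: (29−17)/(29−3) = 6/13.
3/4 > 6/13, so player A binds and δ* = 3/4.

3/4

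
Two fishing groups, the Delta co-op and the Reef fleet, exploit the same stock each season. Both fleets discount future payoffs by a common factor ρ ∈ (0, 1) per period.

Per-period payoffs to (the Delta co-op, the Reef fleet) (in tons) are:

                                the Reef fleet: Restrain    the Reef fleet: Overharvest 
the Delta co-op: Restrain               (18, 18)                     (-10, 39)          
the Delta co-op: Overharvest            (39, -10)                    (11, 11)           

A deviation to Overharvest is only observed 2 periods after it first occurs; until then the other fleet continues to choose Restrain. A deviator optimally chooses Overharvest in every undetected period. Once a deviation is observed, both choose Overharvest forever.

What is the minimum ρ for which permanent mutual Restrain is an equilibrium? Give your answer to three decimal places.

Deviating for the 2 undetected periods gains 39−18 = 21 per period over cooperation, then loses 18−11 = 7 per period forever once punishment starts.
Gain: 21(1 + ρ + … + ρ^1); loss: 7·ρ^2/(1−ρ).
No profitable deviation ⇔ 21(1−ρ^2) ≤ 7·ρ^2, i.e. ρ^2 ≥ 21/(21+7) = 3/4.
Hence ρ ≥ (3/4)^(1/2) ≈ 0.866.

0.866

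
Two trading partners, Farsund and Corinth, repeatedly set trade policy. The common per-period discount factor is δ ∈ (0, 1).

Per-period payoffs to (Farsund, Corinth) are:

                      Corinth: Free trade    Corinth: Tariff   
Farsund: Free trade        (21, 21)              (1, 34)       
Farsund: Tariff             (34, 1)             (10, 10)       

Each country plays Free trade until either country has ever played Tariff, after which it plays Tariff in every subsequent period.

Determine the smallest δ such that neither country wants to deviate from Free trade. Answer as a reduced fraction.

13/24

21/(1−δ) ≥ 34 + 10δ/(1−δ)
21 ≥ 34 − 24δ
δ ≥ 13/24.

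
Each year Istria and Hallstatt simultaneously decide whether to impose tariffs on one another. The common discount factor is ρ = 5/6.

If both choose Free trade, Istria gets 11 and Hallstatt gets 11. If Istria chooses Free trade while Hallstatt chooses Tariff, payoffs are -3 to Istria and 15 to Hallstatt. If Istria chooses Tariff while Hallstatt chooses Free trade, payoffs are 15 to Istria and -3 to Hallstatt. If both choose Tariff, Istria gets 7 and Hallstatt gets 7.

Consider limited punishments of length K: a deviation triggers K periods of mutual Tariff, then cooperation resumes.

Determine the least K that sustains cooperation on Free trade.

2

No profitable deviation requires (11−7)(ρ+…+ρ^K) ≥ 15−11, i.e. ρ+…+ρ^K ≥ 1 ≈ 1.0000.
With ρ = 5/6, the partial sums are K=1: 0.8333, K=2: 1.5278.
K = 2 is the first length at which the sum reaches 1.0000.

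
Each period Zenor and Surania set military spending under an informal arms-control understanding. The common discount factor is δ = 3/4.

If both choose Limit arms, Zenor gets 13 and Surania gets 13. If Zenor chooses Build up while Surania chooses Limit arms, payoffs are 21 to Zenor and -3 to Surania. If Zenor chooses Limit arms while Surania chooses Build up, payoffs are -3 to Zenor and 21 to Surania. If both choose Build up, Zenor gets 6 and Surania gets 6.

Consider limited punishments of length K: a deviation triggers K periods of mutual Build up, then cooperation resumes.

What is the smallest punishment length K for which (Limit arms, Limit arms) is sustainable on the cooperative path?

2

Need Σ_{k=1}^{K} δ^k ≥ (21−13)/(13−6) = 1.1429 at δ = 3/4.
At K = 1 the sum is 0.7500 < 1.1429; at K = 2 it is 1.3125 ≥ 1.1429.
So the minimum punishment length is K = 2.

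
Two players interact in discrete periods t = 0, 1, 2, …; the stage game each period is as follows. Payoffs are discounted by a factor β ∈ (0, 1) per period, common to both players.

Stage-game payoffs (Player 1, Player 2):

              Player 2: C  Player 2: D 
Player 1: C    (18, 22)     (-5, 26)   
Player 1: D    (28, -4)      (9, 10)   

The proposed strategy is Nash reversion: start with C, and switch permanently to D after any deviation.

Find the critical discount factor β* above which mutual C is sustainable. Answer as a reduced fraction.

For Player 1: deviation gain 28−18 = 10, per-period punishment loss 18−9 = 9. IC gives β ≥ 10/19.
For Player 2: gain 4, loss 12 per period, so β ≥ 4/16 = 1/4.
The tighter constraint is Player 1's, so cooperation needs β ≥ 10/19.

10/19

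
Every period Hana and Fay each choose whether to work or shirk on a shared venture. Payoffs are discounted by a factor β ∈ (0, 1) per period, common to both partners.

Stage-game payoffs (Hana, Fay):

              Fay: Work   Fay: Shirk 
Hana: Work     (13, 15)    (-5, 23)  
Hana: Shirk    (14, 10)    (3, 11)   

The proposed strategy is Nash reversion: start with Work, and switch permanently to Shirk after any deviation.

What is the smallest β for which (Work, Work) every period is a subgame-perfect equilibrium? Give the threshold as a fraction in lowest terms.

Hana: cooperation gives 13 each period; deviation gives 14 once then 3 forever.
  13/(1−β) ≥ 14 + 3β/(1−β) ⇒ β ≥ 1/11.
Fay: cooperation gives 15 each period; deviation gives 23 once then 11 forever.
  β ≥ 8/12 = 2/3.
Both must hold, so the binding constraint is Fay's: β ≥ 2/3.

2/3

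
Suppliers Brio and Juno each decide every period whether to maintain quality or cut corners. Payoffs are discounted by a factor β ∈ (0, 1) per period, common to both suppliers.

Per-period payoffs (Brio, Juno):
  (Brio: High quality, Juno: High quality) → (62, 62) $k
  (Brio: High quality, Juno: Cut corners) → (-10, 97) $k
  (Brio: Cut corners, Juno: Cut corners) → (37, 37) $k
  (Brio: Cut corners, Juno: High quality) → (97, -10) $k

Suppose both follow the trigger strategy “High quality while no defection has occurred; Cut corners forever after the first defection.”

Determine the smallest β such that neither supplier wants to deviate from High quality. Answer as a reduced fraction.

7/12

One-period gain from deviating is 97 − 62 = 35. The loss is 62 − 37 = 25 in every subsequent period, with present value 25·β/(1−β).
Deviation is unprofitable when 25·β/(1−β) ≥ 35, i.e. β/(1−β) ≥ 7/5.
Equivalently β ≥ 35/(35+25) = 7/12.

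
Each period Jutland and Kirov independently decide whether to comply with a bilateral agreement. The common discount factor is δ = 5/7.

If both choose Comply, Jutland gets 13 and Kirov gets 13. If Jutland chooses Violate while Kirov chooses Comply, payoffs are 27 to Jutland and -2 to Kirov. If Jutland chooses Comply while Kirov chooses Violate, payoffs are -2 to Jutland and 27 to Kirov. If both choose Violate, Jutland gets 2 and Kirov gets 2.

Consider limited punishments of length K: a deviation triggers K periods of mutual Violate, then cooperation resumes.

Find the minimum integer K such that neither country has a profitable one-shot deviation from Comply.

3

IC: δ(1−δ^K)/(1−δ) ≥ (27−13)/(13−2) = 14/11.
With δ = 5/7: need 1 − δ^K ≥ 14/11·(1−5/7)/(5/7), i.e. δ^K ≤ 0.4909.
Since (5/7)^2 = 0.5102 and (5/7)^3 = 0.3644, the smallest such K is 3.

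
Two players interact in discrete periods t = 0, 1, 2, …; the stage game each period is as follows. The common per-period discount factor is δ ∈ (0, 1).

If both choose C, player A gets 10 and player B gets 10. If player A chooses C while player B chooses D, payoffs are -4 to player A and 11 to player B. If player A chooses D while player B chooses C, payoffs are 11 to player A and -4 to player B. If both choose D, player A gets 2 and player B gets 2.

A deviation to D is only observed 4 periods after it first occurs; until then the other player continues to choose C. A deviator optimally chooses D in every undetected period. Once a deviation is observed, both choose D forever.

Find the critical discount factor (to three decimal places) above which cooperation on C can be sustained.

The best deviation is to choose D for all 4 undetected periods, earning 11 each, then 2 forever once detected.
Deviation value: 11(1−δ^4)/(1−δ) + 2δ^4/(1−δ); cooperation value: 10/(1−δ).
IC: 10 ≥ 11(1−δ^4) + 2δ^4 = 11 − 9δ^4.
So δ^4 ≥ 1/9, giving δ ≥ (1/9)^(1/4) ≈ 0.577.

0.577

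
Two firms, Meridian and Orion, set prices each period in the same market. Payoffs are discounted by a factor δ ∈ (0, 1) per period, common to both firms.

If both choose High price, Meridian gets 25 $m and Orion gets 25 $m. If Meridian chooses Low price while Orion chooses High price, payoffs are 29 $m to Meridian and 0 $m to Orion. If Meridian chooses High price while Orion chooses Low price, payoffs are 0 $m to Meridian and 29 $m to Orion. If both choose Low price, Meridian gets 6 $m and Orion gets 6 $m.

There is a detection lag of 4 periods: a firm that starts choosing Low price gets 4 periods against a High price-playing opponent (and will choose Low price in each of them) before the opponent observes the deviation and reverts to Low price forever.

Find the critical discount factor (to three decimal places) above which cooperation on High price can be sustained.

The best deviation is to choose Low price for all 4 undetected periods, earning 29 each, then 6 forever once detected.
Deviation value: 29(1−δ^4)/(1−δ) + 6δ^4/(1−δ); cooperation value: 25/(1−δ).
IC: 25 ≥ 29(1−δ^4) + 6δ^4 = 29 − 23δ^4.
So δ^4 ≥ 4/23, giving δ ≥ (4/23)^(1/4) ≈ 0.646.

0.646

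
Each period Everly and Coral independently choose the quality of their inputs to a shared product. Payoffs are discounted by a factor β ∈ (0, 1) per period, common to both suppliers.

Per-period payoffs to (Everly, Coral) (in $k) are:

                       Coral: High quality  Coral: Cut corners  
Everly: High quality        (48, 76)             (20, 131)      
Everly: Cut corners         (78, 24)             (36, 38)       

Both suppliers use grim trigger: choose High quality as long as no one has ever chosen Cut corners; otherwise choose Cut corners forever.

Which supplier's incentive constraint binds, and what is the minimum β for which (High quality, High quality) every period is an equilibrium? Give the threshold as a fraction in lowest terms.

Everly; β ≥ 5/7

For Everly: deviation gain 78−48 = 30, per-period punishment loss 48−36 = 12. IC gives β ≥ 30/42 = 5/7.
For Coral: gain 55, loss 38 per period, so β ≥ 55/93.
The tighter constraint is Everly's, so cooperation needs β ≥ 5/7.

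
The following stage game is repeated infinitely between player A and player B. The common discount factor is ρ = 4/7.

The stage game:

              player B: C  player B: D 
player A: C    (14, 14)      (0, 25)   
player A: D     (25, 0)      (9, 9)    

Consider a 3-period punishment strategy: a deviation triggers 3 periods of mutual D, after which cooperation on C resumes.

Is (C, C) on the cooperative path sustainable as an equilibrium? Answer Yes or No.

Comparing payoff streams over the 4 periods until play realigns: cooperate → 14(1+ρ+…+ρ^3); deviate → 25 + 9(ρ+…+ρ^3).
Cooperation is sustained iff (14−9)(ρ+…+ρ^3) ≥ 25−14.
ρ+…+ρ^3 = 4/7·(1−(4/7)^3)/(1−4/7) = 1.0845, and (25−14)/(14−9) = 2.2000.
1.0845 < 2.2000, so cooperation is not sustainable.

No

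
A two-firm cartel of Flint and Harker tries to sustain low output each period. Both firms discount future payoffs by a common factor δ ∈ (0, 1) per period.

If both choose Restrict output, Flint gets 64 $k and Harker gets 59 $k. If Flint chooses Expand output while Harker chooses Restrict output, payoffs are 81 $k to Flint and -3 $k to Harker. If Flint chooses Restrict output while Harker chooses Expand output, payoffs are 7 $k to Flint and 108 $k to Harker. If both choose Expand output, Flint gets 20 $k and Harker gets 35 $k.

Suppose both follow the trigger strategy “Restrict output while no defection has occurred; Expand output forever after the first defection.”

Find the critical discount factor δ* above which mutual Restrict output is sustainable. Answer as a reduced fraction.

49/73

Flint's threshold: (81−64)/(81−20) = 17/61.
Harker's threshold: (108−59)/(108−35) = 49/73.
17/61 < 49/73, so Harker binds and δ* = 49/73.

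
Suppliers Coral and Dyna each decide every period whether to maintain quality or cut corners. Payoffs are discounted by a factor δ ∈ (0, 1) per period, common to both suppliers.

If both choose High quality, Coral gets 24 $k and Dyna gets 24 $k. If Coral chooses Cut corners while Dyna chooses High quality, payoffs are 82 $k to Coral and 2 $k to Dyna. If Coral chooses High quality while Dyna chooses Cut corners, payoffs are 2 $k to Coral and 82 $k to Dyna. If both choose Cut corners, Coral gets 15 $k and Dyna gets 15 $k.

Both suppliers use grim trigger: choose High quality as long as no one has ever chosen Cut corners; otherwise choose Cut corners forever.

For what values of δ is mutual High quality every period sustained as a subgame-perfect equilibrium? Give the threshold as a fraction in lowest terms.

Cooperation forever yields 24 each period: 24/(1−δ).
Deviating yields 82 once, then 15 forever: 82 + 15δ/(1−δ).
No profitable deviation requires 24/(1−δ) ≥ 82 + 15δ/(1−δ).
Multiplying by (1−δ): 24 ≥ 82(1−δ) + 15δ = 82 − 67δ.
So 67δ ≥ 58, i.e. δ ≥ 58/67.

58/67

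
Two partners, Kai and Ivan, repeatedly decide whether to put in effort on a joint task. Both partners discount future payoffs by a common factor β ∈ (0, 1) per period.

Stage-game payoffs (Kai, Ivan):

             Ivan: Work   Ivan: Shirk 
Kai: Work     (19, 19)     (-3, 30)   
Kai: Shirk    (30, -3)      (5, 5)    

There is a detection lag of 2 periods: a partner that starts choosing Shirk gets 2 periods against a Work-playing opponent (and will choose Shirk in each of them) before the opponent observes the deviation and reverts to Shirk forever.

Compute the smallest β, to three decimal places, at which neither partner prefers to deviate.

0.663

The best deviation is to choose Shirk for all 2 undetected periods, earning 30 each, then 5 forever once detected.
Deviation value: 30(1−β^2)/(1−β) + 5β^2/(1−β); cooperation value: 19/(1−β).
IC: 19 ≥ 30(1−β^2) + 5β^2 = 30 − 25β^2.
So β^2 ≥ 11/25, giving β ≥ (11/25)^(1/2) ≈ 0.663.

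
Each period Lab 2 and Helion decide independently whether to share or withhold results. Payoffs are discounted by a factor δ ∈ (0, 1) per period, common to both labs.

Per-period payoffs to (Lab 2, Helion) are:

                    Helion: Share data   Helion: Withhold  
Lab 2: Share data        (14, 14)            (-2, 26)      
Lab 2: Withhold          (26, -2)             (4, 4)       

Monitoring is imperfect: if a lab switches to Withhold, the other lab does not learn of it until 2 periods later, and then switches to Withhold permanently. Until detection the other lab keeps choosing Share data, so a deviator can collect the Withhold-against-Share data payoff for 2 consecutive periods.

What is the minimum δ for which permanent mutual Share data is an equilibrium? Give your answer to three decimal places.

0.739

Deviating for the 2 undetected periods gains 26−14 = 12 per period over cooperation, then loses 14−4 = 10 per period forever once punishment starts.
Gain: 12(1 + δ + … + δ^1); loss: 10·δ^2/(1−δ).
No profitable deviation ⇔ 12(1−δ^2) ≤ 10·δ^2, i.e. δ^2 ≥ 12/(12+10) = 6/11.
Hence δ ≥ (6/11)^(1/2) ≈ 0.739.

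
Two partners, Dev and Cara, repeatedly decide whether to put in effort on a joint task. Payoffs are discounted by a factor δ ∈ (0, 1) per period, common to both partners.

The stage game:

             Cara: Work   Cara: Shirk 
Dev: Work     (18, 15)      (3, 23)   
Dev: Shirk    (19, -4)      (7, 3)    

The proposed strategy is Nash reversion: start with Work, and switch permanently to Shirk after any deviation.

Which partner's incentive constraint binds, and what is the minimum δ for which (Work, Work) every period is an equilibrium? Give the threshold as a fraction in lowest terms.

Cara; δ ≥ 2/5

Dev: cooperation gives 18 each period; deviation gives 19 once then 7 forever.
  18/(1−δ) ≥ 19 + 7δ/(1−δ) ⇒ δ ≥ 1/12.
Cara: cooperation gives 15 each period; deviation gives 23 once then 3 forever.
  δ ≥ 8/20 = 2/5.
Both must hold, so the binding constraint is Cara's: δ ≥ 2/5.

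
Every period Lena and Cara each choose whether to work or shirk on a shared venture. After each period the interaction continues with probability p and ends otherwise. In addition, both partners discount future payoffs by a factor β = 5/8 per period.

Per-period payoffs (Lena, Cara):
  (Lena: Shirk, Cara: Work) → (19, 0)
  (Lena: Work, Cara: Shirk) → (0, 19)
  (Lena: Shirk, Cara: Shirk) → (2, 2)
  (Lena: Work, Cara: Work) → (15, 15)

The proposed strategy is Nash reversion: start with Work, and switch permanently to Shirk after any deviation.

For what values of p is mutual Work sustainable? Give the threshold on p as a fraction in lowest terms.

Expected continuation weight on next period's payoff is β·p = 5/8·p, which plays the role of the discount factor.
Cooperation requires 5/8·p ≥ (19−15)/(19−2) = 4/17, hence p ≥ 32/85.

32/85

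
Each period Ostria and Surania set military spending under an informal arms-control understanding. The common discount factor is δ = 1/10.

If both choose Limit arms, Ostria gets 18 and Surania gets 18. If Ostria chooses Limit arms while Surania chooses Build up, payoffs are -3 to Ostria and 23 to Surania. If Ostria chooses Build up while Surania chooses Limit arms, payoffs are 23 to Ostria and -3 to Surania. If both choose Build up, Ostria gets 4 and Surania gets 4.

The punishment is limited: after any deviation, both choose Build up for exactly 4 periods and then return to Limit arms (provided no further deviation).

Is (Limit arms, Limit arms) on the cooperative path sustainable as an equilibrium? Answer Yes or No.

IC: δ+…+δ^4 ≥ (23−18)/(18−4) = 5/14.
At δ = 1/10: partial sum = 0.1111 < 0.3571. Cooperation not sustainable.

No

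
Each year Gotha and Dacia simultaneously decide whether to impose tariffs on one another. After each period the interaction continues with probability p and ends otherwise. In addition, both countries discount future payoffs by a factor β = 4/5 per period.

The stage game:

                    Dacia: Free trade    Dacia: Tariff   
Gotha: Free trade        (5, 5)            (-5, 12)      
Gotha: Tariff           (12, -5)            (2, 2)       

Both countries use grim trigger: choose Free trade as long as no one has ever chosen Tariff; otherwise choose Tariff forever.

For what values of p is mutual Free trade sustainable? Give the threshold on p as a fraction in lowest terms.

7/8

With continuation probability p and discount β, the effective per-period discount factor is βp.
Grim-trigger IC: βp ≥ (12−5)/(12−2) = 7/10.
So p ≥ (7/10)/(4/5) = 7/8.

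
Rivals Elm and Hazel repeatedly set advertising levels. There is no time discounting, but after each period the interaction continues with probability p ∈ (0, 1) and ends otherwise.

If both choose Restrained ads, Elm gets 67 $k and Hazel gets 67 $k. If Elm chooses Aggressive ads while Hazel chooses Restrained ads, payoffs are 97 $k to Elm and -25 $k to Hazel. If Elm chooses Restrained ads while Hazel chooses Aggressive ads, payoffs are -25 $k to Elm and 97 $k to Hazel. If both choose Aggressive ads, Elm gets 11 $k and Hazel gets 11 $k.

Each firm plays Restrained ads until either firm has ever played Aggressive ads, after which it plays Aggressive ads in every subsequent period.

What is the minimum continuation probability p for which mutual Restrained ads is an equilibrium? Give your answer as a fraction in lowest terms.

15/43

With no time discounting, the continuation probability p plays the role of the discount factor.
Grim-trigger IC: 67/(1−p) ≥ 97 + 11p/(1−p) ⇒ p ≥ (97−67)/(97−11) = 15/43.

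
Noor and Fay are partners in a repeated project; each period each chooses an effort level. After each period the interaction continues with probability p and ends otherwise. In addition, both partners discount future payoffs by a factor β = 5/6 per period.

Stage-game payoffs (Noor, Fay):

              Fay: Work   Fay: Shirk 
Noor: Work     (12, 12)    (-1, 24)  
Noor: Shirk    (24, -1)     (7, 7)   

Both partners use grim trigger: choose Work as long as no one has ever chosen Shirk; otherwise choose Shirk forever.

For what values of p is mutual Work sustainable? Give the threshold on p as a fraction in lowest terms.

72/85

Expected continuation weight on next period's payoff is β·p = 5/6·p, which plays the role of the discount factor.
Cooperation requires 5/6·p ≥ (24−12)/(24−7) = 12/17, hence p ≥ 72/85.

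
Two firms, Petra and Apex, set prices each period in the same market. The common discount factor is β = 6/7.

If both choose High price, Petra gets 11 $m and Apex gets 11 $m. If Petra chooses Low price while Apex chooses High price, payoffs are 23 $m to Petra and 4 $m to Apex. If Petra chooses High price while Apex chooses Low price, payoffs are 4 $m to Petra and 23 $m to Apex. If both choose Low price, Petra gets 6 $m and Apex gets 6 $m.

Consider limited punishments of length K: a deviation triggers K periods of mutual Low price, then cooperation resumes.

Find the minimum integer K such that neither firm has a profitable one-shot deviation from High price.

4

IC: β(1−β^K)/(1−β) ≥ (23−11)/(11−6) = 12/5.
With β = 6/7: need 1 − β^K ≥ 12/5·(1−6/7)/(6/7), i.e. β^K ≤ 0.6000.
Since (6/7)^3 = 0.6297 and (6/7)^4 = 0.5398, the smallest such K is 4.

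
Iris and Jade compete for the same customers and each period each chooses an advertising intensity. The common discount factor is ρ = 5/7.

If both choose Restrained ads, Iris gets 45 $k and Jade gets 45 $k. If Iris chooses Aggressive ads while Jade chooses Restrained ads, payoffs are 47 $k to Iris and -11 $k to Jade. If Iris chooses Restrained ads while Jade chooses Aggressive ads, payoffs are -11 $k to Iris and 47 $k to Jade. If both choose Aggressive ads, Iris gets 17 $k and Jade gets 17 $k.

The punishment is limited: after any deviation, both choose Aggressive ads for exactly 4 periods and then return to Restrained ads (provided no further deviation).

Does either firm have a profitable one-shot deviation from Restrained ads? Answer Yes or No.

Comparing payoff streams over the 5 periods until play realigns: cooperate → 45(1+ρ+…+ρ^4); deviate → 47 + 17(ρ+…+ρ^4).
Cooperation is sustained iff (45−17)(ρ+…+ρ^4) ≥ 47−45.
ρ+…+ρ^4 = 5/7·(1−(5/7)^4)/(1−5/7) = 1.8492, and (47−45)/(45−17) = 0.0714.
1.8492 ≥ 0.0714, so cooperation is sustainable.

No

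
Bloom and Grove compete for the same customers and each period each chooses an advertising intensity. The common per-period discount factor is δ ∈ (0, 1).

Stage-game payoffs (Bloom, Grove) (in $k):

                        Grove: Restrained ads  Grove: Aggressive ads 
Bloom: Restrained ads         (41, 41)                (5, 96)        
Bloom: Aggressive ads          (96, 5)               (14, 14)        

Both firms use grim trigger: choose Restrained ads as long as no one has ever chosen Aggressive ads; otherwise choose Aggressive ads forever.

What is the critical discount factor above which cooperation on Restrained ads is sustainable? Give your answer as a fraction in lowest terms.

55/82

41/(1−δ) ≥ 96 + 14δ/(1−δ)
41 ≥ 96 − 82δ
δ ≥ 55/82.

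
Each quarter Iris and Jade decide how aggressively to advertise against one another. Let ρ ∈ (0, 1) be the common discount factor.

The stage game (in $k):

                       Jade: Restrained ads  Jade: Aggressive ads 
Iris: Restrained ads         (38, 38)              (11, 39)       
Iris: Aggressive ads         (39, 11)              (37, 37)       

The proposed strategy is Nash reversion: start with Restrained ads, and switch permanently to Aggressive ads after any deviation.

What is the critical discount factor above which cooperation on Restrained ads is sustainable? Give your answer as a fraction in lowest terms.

1/2

Under grim trigger the critical discount factor is (T−C)/(T−P) with T = 39, C = 38, P = 37.
ρ* = (39−38)/(39−37) = 1/2.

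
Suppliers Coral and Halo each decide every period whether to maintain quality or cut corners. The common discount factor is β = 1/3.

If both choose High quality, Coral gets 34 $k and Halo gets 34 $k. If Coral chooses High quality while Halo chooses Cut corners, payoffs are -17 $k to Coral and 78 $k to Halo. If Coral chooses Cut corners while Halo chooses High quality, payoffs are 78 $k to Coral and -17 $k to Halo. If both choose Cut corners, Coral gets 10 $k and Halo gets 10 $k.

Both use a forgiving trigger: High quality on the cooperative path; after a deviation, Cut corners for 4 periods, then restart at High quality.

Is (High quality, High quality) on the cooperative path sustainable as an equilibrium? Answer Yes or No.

No

A one-shot deviation gives 78 now, then 10 for 4 periods, then back to 34.
Gain from deviating: (78−34) today; loss: (34−10) in each of the next 4 periods.
No-deviation condition: (34−10)(β+…+β^4) ≥ 78−34, i.e. β+…+β^4 ≥ 11/6.
At β = 1/3: β+…+β^4 = 0.4938 < 1.8333.
So cooperation is not sustainable.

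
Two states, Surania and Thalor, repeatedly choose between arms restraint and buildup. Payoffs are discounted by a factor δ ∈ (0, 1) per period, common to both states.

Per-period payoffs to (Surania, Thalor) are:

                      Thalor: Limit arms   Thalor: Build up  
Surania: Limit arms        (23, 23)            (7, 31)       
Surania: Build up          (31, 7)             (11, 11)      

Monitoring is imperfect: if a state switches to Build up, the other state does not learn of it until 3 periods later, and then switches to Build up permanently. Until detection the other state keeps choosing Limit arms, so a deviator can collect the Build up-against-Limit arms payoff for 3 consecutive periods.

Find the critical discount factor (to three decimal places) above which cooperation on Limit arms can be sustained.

The best deviation is to choose Build up for all 3 undetected periods, earning 31 each, then 11 forever once detected.
Deviation value: 31(1−δ^3)/(1−δ) + 11δ^3/(1−δ); cooperation value: 23/(1−δ).
IC: 23 ≥ 31(1−δ^3) + 11δ^3 = 31 − 20δ^3.
So δ^3 ≥ 8/20 = 2/5, giving δ ≥ (2/5)^(1/3) ≈ 0.737.

0.737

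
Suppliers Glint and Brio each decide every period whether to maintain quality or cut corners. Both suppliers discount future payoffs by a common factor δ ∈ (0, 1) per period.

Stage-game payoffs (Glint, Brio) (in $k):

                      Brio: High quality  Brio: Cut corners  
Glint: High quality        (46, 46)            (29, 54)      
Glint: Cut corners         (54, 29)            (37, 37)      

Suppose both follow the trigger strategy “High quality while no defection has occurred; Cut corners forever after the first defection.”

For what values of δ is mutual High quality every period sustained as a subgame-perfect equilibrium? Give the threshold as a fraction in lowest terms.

8/17

46/(1−δ) ≥ 54 + 37δ/(1−δ)
46 ≥ 54 − 17δ
δ ≥ 8/17.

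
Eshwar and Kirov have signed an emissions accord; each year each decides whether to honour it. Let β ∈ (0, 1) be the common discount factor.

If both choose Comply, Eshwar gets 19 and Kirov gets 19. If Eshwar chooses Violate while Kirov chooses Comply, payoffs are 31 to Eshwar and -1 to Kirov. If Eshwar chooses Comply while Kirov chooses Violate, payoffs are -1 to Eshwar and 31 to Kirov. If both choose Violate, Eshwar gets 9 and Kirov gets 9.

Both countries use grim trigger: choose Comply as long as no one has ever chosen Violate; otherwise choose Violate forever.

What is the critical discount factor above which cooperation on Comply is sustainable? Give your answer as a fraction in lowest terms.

Cooperation forever yields 19 each period: 19/(1−β).
Deviating yields 31 once, then 9 forever: 31 + 9β/(1−β).
No profitable deviation requires 19/(1−β) ≥ 31 + 9β/(1−β).
Multiplying by (1−β): 19 ≥ 31(1−β) + 9β = 31 − 22β.
So 22β ≥ 12, i.e. β ≥ 12/22 = 6/11.

6/11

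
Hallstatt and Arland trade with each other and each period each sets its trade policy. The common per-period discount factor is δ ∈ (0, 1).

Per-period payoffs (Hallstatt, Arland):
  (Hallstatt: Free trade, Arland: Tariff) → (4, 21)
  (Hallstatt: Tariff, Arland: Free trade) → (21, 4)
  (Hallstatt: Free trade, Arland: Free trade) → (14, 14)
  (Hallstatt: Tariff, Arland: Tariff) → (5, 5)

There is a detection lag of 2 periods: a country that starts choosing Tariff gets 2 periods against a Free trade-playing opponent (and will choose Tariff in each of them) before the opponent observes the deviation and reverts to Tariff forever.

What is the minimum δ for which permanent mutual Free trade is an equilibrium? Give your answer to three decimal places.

A deviator earns 21 for 2 periods, then 5 forever; cooperating earns 14 forever. Multiplying the IC by (1−δ):
14 ≥ 21(1−δ^2) + 5δ^2, so 16·δ^2 ≥ 7 and δ^2 ≥ 7/16.
δ ≥ (7/16)^(1/2) ≈ 0.661.

0.661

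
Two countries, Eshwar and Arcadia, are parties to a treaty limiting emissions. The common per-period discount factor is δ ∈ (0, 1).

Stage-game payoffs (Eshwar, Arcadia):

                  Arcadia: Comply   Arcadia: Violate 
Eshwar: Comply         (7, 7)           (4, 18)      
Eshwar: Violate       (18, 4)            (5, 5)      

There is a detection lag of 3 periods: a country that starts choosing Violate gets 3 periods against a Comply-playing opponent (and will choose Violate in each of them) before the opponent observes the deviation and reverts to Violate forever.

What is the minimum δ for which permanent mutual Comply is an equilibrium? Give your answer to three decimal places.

Deviating for the 3 undetected periods gains 18−7 = 11 per period over cooperation, then loses 7−5 = 2 per period forever once punishment starts.
Gain: 11(1 + δ + … + δ^2); loss: 2·δ^3/(1−δ).
No profitable deviation ⇔ 11(1−δ^3) ≤ 2·δ^3, i.e. δ^3 ≥ 11/(11+2) = 11/13.
Hence δ ≥ (11/13)^(1/3) ≈ 0.946.

0.946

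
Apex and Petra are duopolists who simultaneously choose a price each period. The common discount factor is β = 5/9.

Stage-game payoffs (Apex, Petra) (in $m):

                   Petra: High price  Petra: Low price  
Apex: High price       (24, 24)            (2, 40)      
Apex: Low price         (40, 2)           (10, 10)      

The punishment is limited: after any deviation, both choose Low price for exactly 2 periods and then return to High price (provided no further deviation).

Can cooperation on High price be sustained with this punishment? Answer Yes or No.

No

Comparing payoff streams over the 3 periods until play realigns: cooperate → 24(1+β+…+β^2); deviate → 40 + 10(β+…+β^2).
Cooperation is sustained iff (24−10)(β+…+β^2) ≥ 40−24.
β+…+β^2 = 5/9·(1−(5/9)^2)/(1−5/9) = 0.8642, and (40−24)/(24−10) = 1.1429.
0.8642 < 1.1429, so cooperation is not sustainable.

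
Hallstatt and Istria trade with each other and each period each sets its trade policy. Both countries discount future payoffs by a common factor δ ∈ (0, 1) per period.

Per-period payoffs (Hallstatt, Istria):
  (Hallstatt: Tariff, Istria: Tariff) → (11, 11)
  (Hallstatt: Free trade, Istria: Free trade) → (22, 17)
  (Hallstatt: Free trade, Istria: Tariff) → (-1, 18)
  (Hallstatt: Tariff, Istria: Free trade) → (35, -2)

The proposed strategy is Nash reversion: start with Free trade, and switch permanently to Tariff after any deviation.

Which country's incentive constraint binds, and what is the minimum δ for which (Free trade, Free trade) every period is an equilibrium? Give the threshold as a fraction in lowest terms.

Hallstatt's threshold: (35−22)/(35−11) = 13/24.
Istria's threshold: (18−17)/(18−11) = 1/7.
13/24 > 1/7, so Hallstatt binds and δ* = 13/24.

Hallstatt; δ ≥ 13/24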